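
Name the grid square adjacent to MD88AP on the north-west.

Longitude subsquare a = 0; −1 → -1, wraps to 23 = x, carry into square.
Longitude square 8; −1 → 7.
Latitude subsquare p = 15; +1 → 16 = q.

MD78xq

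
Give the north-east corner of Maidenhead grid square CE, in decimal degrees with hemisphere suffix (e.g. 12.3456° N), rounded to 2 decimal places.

40.00° S, 120.00° W

Field C=2, E=4: +2·20° lon, +4·10° lat → SW at lon -140°, lat -50°.
Cell spans 20° lon × 10° lat. NE corner is SW corner plus one full cell.
latitude 40.00° S, longitude 120.00° W.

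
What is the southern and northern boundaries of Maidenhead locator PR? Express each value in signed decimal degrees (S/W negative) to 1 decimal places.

80.0, 90.0

Field P=15, R=17: +15·20° lon, +17·10° lat → SW at lon 120°, lat 80°.
Cell spans 20° lon × 10° lat.
south 80.0, north 90.0.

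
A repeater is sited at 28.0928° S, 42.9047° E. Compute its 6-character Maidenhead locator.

Offset from 180°W / 90°S: lon 222.9047°, lat 61.9072°.
Field (20°×10°, letters A–R): lon ⌊222.9047/20⌋ = 11 → L; lat ⌊61.9072/10⌋ = 6 → G.
Square (2°×1°, digits 0–9): lon ⌊2.9047/2⌋ = 1; lat ⌊1.9072/1⌋ = 1.
Subsquare (5′×2.5′, letters a–x): lon ⌊0.9047/0.0833333⌋ = 10 → k; lat ⌊0.9072/0.0416667⌋ = 21 → v.

LG11kv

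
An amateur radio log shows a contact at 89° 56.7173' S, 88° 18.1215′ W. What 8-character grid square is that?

Offset from 180°W / 90°S: lon 91.69797°, lat 0.05471°.
Field: lon ⌊91.69797/20⌋ = 4 → E; lat ⌊0.05471/10⌋ = 0 → A.
Square: lon ⌊11.69797/2⌋ = 5; lat ⌊0.05471/1⌋ = 0.
Subsquare: lon ⌊1.69797/0.0833333⌋ = 20 → u; lat ⌊0.05471/0.0416667⌋ = 1 → b.
Extended square: lon ⌊0.03131/0.00833333⌋ = 3; lat ⌊0.01304/0.00416667⌋ = 3.

EA50ub33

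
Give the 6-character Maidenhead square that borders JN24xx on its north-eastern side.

JN35aa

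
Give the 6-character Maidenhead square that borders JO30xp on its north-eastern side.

JO40aq

Longitude subsquare x = 23; +1 → 24, wraps to 0 = a, carry into square.
Longitude square 3; +1 → 4.
Latitude subsquare p = 15; +1 → 16 = q.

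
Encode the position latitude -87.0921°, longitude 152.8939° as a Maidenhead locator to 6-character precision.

Shift to the Maidenhead origin (180°W, 90°S): lon 332.8939, lat 2.9079.
Field (20°×10°, letters A–R): lon ⌊332.8939/20⌋ = 16 → Q; lat ⌊2.9079/10⌋ = 0 → A.
Square (2°×1°, digits 0–9): lon ⌊12.8939/2⌋ = 6; lat ⌊2.9079/1⌋ = 2.
Subsquare (5′×2.5′, letters a–x): lon ⌊0.8939/0.0833333⌋ = 10 → k; lat ⌊0.9079/0.0416667⌋ = 21 → v.

QA62kv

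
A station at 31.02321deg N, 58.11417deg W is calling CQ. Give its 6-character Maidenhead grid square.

GM01wa

Shift to the Maidenhead origin (180°W, 90°S): lon 121.8858, lat 121.0232.
Field: lon ⌊121.8858/20⌋ = 6 → G; lat ⌊121.0232/10⌋ = 12 → M.
Square: lon ⌊1.8858/2⌋ = 0; lat ⌊1.0232/1⌋ = 1.
Subsquare: lon ⌊1.8858/0.0833333⌋ = 22 → w; lat ⌊0.0232/0.0416667⌋ = 0 → a.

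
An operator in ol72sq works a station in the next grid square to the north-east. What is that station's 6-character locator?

OL72tr

Longitude subsquare s = 18; +1 → 19 = t.
Latitude subsquare q = 16; +1 → 17 = r.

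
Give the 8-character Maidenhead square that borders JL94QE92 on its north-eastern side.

Longitude extended square 9; +1 → 10, wraps to 0, carry into subsquare.
Longitude subsquare q = 16; +1 → 17 = r.
Latitude extended square 2; +1 → 3.

JL94re03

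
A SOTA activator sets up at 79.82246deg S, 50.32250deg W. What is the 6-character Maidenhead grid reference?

Offset from 180°W / 90°S: lon 129.6775°, lat 10.1775°.
Field (20°×10°, letters A–R): lon ⌊129.6775/20⌋ = 6 → G; lat ⌊10.1775/10⌋ = 1 → B.
Square (2°×1°, digits 0–9): lon ⌊9.6775/2⌋ = 4; lat ⌊0.1775/1⌋ = 0.
Subsquare (5′×2.5′, letters a–x): lon ⌊1.6775/0.0833333⌋ = 20 → u; lat ⌊0.1775/0.0416667⌋ = 4 → e.

GB40ue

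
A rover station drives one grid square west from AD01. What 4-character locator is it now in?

Longitude square 0; −1 → -1, wraps to 9, carry into field.
Longitude field A = 0; −1 → -1, wraps to 17 = R, wrapping around the antimeridian.
The latitude characters are unchanged.

RD91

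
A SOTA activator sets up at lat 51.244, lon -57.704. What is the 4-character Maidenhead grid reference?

GO11

Offset from 180°W / 90°S: lon 122.30°, lat 141.24°.
Field (20°×10°, letters A–R): lon ⌊122.30/20⌋ = 6 → G; lat ⌊141.24/10⌋ = 14 → O.
Square (2°×1°, digits 0–9): lon ⌊2.30/2⌋ = 1; lat ⌊1.24/1⌋ = 1.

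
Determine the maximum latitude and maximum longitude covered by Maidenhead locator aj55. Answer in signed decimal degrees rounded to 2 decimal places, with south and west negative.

6.00, -168.00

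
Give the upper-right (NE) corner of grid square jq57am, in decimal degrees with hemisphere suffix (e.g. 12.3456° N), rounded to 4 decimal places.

Field J=9, Q=16: +9·20° lon, +16·10° lat → SW at lon 0°, lat 70°.
Square 5, 7: +5·2° lon, +7·1° lat → SW at lon 10°, lat 77°.
Subsquare a=0, m=12: +0·0.0833333° lon, +12·0.0416667° lat → SW at lon 10°, lat 77.5°.
Cell spans 0.0833333° lon × 0.0416667° lat. NE corner is SW corner plus one full cell.
latitude 77.5417° N, longitude 10.0833° E.

77.5417° N, 10.0833° E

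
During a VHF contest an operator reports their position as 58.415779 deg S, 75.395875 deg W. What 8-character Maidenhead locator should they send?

FD21ho20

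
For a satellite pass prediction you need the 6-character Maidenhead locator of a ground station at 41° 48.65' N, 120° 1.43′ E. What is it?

PN01at

Shift to the Maidenhead origin (180°W, 90°S): lon 300.0238, lat 131.8108.
Field (20°×10°, letters A–R): 300.0238/20 → 15 → P, 131.8108/10 → 13 → N; chars PN.
Square (2°×1°, digits 0–9): 0.0238/2 → 0, 1.8108/1 → 1; chars 01.
Subsquare (5′×2.5′, letters a–x): 0.0238/0.0833333 → 0 → a, 0.8108/0.0416667 → 19 → t; chars at.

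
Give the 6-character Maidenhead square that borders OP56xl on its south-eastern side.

Longitude subsquare x = 23; +1 → 24, wraps to 0 = a, carry into square.
Longitude square 5; +1 → 6.
Latitude subsquare l = 11; −1 → 10 = k.

OP66ak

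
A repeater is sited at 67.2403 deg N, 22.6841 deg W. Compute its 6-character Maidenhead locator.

HP87pf

Add 180° to longitude and 90° to latitude: 157.3159, 157.2403.
Field: lon ⌊157.3159/20⌋ = 7 → H; lat ⌊157.2403/10⌋ = 15 → P.
Square: lon ⌊17.3159/2⌋ = 8; lat ⌊7.2403/1⌋ = 7.
Subsquare: lon ⌊1.3159/0.0833333⌋ = 15 → p; lat ⌊0.2403/0.0416667⌋ = 5 → f.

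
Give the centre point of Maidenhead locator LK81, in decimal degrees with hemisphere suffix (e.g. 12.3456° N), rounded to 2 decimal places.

11.50° N, 57.00° E

Field L=11, K=10: +11·20° lon, +10·10° lat → SW at lon 40°, lat 10°.
Square 8, 1: +8·2° lon, +1·1° lat → SW at lon 56°, lat 11°.
Cell spans 2° lon × 1° lat. Centre is SW corner plus half of each.
latitude 11.50° N, longitude 57.00° E.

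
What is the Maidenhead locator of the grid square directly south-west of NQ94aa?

NQ83xx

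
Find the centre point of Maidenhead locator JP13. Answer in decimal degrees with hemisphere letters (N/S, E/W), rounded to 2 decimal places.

63.50° N, 3.00° E

Field J=9, P=15: +9·20° lon, +15·10° lat → SW at lon 0°, lat 60°.
Square 1, 3: +1·2° lon, +3·1° lat → SW at lon 2°, lat 63°.
Cell spans 2° lon × 1° lat. Centre is SW corner plus half of each.
latitude 63.50° N, longitude 3.00° E.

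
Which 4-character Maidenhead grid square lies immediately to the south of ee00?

ED09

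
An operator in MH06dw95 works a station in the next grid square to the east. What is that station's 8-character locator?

Longitude extended square 9; +1 → 10, wraps to 0, carry into subsquare.
Longitude subsquare d = 3; +1 → 4 = e.
The latitude characters are unchanged.

MH06ew05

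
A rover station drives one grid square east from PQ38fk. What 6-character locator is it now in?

PQ38gk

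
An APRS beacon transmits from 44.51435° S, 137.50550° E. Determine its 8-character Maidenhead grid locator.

Add 180° to longitude and 90° to latitude: 317.50550, 45.48565.
Field (20°×10°, letters A–R): 317.50550/20 → 15 → P, 45.48565/10 → 4 → E; chars PE.
Square (2°×1°, digits 0–9): 17.50550/2 → 8, 5.48565/1 → 5; chars 85.
Subsquare (5′×2.5′, letters a–x): 1.50550/0.0833333 → 18 → s, 0.48565/0.0416667 → 11 → l; chars sl.
Extended square (30″×15″, digits 0–9): 0.00550/0.00833333 → 0, 0.02732/0.00416667 → 6; chars 06.

PE85sl06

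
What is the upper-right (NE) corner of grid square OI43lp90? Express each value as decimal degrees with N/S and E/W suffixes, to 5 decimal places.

6.37083° S, 109.00000° E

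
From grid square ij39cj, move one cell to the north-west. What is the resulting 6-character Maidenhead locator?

Longitude subsquare c = 2; −1 → 1 = b.
Latitude subsquare j = 9; +1 → 10 = k.

IJ39bk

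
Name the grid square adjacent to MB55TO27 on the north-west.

Longitude extended square 2; −1 → 1.
Latitude extended square 7; +1 → 8.

MB55to18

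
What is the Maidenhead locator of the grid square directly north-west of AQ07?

RQ98

Longitude square 0; −1 → -1, wraps to 9, carry into field.
Longitude field A = 0; −1 → -1, wraps to 17 = R, wrapping around the antimeridian.
Latitude square 7; +1 → 8.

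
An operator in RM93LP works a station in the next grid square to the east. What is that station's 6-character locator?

Longitude subsquare l = 11; +1 → 12 = m.
The latitude characters are unchanged.

RM93mp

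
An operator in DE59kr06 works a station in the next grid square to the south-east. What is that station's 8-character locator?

DE59kr15

Longitude extended square 0; +1 → 1.
Latitude extended square 6; −1 → 5.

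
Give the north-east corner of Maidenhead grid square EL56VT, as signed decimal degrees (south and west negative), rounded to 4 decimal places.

26.8333, -88.1667

Field E=4, L=11: +4·20° lon, +11·10° lat → SW at lon -100°, lat 20°.
Square 5, 6: +5·2° lon, +6·1° lat → SW at lon -90°, lat 26°.
Subsquare v=21, t=19: +21·0.0833333° lon, +19·0.0416667° lat → SW at lon -88.25°, lat 26.7917°.
Cell spans 0.0833333° lon × 0.0416667° lat. NE corner is SW corner plus one full cell.
latitude 26.8333, longitude -88.1667.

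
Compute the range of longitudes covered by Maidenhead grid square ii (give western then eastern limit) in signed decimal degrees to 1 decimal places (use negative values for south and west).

-20.0, 0.0

Field I=8, I=8: +8·20° lon, +8·10° lat → SW at lon -20°, lat -10°.
Cell spans 20° lon × 10° lat.
west -20.0, east 0.0.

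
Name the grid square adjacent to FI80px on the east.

FI80qx

Longitude subsquare p = 15; +1 → 16 = q.
The latitude characters are unchanged.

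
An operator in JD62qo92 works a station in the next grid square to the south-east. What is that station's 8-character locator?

JD62ro01

Longitude extended square 9; +1 → 10, wraps to 0, carry into subsquare.
Longitude subsquare q = 16; +1 → 17 = r.
Latitude extended square 2; −1 → 1.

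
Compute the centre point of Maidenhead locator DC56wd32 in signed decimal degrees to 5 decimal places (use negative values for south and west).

-63.86458, -108.13750

Field D=3, C=2: +3·20° lon, +2·10° lat → SW at lon -120°, lat -70°.
Square 5, 6: +5·2° lon, +6·1° lat → SW at lon -110°, lat -64°.
Subsquare w=22, d=3: +22·0.0833333° lon, +3·0.0416667° lat → SW at lon -108.167°, lat -63.875°.
Extended square 3, 2: +3·0.00833333° lon, +2·0.00416667° lat → SW at lon -108.142°, lat -63.8667°.
Cell spans 0.00833333° lon × 0.00416667° lat. Centre is SW corner plus half of each.
latitude -63.86458, longitude -108.13750.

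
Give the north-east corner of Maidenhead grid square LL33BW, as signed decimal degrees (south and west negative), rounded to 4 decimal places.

Field L=11, L=11: +11·20° lon, +11·10° lat → SW at lon 40°, lat 20°.
Square 3, 3: +3·2° lon, +3·1° lat → SW at lon 46°, lat 23°.
Subsquare b=1, w=22: +1·0.0833333° lon, +22·0.0416667° lat → SW at lon 46.0833°, lat 23.9167°.
Cell spans 0.0833333° lon × 0.0416667° lat. NE corner is SW corner plus one full cell.
latitude 23.9583, longitude 46.1667.

23.9583, 46.1667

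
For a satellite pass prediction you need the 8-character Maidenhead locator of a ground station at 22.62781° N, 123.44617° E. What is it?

Add 180° to longitude and 90° to latitude: 303.44617, 112.62781.
Field: lon ⌊303.44617/20⌋ = 15 → P; lat ⌊112.62781/10⌋ = 11 → L.
Square: lon ⌊3.44617/2⌋ = 1; lat ⌊2.62781/1⌋ = 2.
Subsquare: lon ⌊1.44617/0.0833333⌋ = 17 → r; lat ⌊0.62781/0.0416667⌋ = 15 → p.
Extended square: lon ⌊0.02950/0.00833333⌋ = 3; lat ⌊0.00281/0.00416667⌋ = 0.

PL12rp30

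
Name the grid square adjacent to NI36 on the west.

Longitude square 3; −1 → 2.
The latitude characters are unchanged.

NI26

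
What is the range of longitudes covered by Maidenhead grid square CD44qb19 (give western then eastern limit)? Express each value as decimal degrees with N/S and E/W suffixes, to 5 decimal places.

130.65833° W, 130.65000° W

Field C=2, D=3: +2·20° lon, +3·10° lat → SW at lon -140°, lat -60°.
Square 4, 4: +4·2° lon, +4·1° lat → SW at lon -132°, lat -56°.
Subsquare q=16, b=1: +16·0.0833333° lon, +1·0.0416667° lat → SW at lon -130.667°, lat -55.9583°.
Extended square 1, 9: +1·0.00833333° lon, +9·0.00416667° lat → SW at lon -130.658°, lat -55.9208°.
Cell spans 0.00833333° lon × 0.00416667° lat.
west 130.65833° W, east 130.65000° W.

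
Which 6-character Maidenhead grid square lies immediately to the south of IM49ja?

IM48jx

Latitude subsquare a = 0; −1 → -1, wraps to 23 = x, carry into square.
Latitude square 9; −1 → 8.
The longitude characters are unchanged.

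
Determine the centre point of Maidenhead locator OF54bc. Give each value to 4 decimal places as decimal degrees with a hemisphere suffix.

35.8958° S, 110.1250° E

Field O=14, F=5: +14·20° lon, +5·10° lat → SW at lon 100°, lat -40°.
Square 5, 4: +5·2° lon, +4·1° lat → SW at lon 110°, lat -36°.
Subsquare b=1, c=2: +1·0.0833333° lon, +2·0.0416667° lat → SW at lon 110.083°, lat -35.9167°.
Cell spans 0.0833333° lon × 0.0416667° lat. Centre is SW corner plus half of each.
latitude 35.8958° S, longitude 110.1250° E.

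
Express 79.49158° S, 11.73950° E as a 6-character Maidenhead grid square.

Offset from 180°W / 90°S: lon 191.7395°, lat 10.5084°.
Field: 191.7395/20 → 9 → J, 10.5084/10 → 1 → B; chars JB.
Square: 11.7395/2 → 5, 0.5084/1 → 0; chars 50.
Subsquare: 1.7395/0.0833333 → 20 → u, 0.5084/0.0416667 → 12 → m; chars um.

JB50um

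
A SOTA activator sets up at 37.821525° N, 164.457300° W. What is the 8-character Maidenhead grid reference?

AM77st57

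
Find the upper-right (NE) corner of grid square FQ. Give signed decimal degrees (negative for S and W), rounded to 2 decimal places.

80.00, -60.00

Field F=5, Q=16: +5·20° lon, +16·10° lat → SW at lon -80°, lat 70°.
Cell spans 20° lon × 10° lat. NE corner is SW corner plus one full cell.
latitude 80.00, longitude -60.00.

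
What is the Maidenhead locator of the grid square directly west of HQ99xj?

HQ99wj

Longitude subsquare x = 23; −1 → 22 = w.
The latitude characters are unchanged.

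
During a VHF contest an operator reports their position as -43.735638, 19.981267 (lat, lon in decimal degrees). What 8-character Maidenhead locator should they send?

JE96xg73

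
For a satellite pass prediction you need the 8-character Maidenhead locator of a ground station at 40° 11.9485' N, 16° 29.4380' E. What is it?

Offset from 180°W / 90°S: lon 196.49063°, lat 130.19914°.
Field (20°×10°, letters A–R): 196.49063/20 → 9 → J, 130.19914/10 → 13 → N; chars JN.
Square (2°×1°, digits 0–9): 16.49063/2 → 8, 0.19914/1 → 0; chars 80.
Subsquare (5′×2.5′, letters a–x): 0.49063/0.0833333 → 5 → f, 0.19914/0.0416667 → 4 → e; chars fe.
Extended square (30″×15″, digits 0–9): 0.07397/0.00833333 → 8, 0.03247/0.00416667 → 7; chars 87.

JN80fe87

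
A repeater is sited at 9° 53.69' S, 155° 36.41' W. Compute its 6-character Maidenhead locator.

BI20ec

Add 180° to longitude and 90° to latitude: 24.3932, 80.1052.
Field: 24.3932/20 → 1 → B, 80.1052/10 → 8 → I; chars BI.
Square: 4.3932/2 → 2, 0.1052/1 → 0; chars 20.
Subsquare: 0.3932/0.0833333 → 4 → e, 0.1052/0.0416667 → 2 → c; chars ec.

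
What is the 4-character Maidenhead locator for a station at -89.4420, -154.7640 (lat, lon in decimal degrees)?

BA20

Add 180° to longitude and 90° to latitude: 25.24, 0.56.
Field (20°×10°, letters A–R): 25.24/20 → 1 → B, 0.56/10 → 0 → A; chars BA.
Square (2°×1°, digits 0–9): 5.24/2 → 2, 0.56/1 → 0; chars 20.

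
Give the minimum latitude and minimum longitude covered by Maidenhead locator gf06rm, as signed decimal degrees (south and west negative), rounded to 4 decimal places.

-33.5000, -58.5833

Field G=6, F=5: +6·20° lon, +5·10° lat → SW at lon -60°, lat -40°.
Square 0, 6: +0·2° lon, +6·1° lat → SW at lon -60°, lat -34°.
Subsquare r=17, m=12: +17·0.0833333° lon, +12·0.0416667° lat → SW at lon -58.5833°, lat -33.5°.
latitude -33.5000, longitude -58.5833.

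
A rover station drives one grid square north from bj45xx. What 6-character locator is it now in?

BJ46xa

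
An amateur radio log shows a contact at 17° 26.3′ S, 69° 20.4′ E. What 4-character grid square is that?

MH42

Add 180° to longitude and 90° to latitude: 249.34, 72.56.
Field: lon ⌊249.34/20⌋ = 12 → M; lat ⌊72.56/10⌋ = 7 → H.
Square: lon ⌊9.34/2⌋ = 4; lat ⌊2.56/1⌋ = 2.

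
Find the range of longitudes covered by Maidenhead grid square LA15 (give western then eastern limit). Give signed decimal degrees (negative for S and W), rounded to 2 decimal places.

42.00, 44.00

Field L=11, A=0: +11·20° lon, +0·10° lat → SW at lon 40°, lat -90°.
Square 1, 5: +1·2° lon, +5·1° lat → SW at lon 42°, lat -85°.
Cell spans 2° lon × 1° lat.
west 42.00, east 44.00.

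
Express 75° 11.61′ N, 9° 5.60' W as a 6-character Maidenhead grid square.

IQ55ke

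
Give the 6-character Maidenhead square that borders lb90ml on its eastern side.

LB90nl

Longitude subsquare m = 12; +1 → 13 = n.
The latitude characters are unchanged.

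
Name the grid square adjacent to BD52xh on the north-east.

BD62ai

Longitude subsquare x = 23; +1 → 24, wraps to 0 = a, carry into square.
Longitude square 5; +1 → 6.
Latitude subsquare h = 7; +1 → 8 = i.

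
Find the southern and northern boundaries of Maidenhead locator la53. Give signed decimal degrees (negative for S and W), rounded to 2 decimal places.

-87.00, -86.00

Field L=11, A=0: +11·20° lon, +0·10° lat → SW at lon 40°, lat -90°.
Square 5, 3: +5·2° lon, +3·1° lat → SW at lon 50°, lat -87°.
Cell spans 2° lon × 1° lat.
south -87.00, north -86.00.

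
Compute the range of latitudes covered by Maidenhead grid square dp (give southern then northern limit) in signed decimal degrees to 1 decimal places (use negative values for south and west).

60.0, 70.0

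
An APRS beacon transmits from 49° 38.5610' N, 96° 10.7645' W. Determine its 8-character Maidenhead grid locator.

EN19vp84

Shift to the Maidenhead origin (180°W, 90°S): lon 83.82059, lat 139.64268.
Field (20°×10°, letters A–R): 83.82059/20 → 4 → E, 139.64268/10 → 13 → N; chars EN.
Square (2°×1°, digits 0–9): 3.82059/2 → 1, 9.64268/1 → 9; chars 19.
Subsquare (5′×2.5′, letters a–x): 1.82059/0.0833333 → 21 → v, 0.64268/0.0416667 → 15 → p; chars vp.
Extended square (30″×15″, digits 0–9): 0.07059/0.00833333 → 8, 0.01768/0.00416667 → 4; chars 84.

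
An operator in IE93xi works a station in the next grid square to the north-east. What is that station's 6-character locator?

Longitude subsquare x = 23; +1 → 24, wraps to 0 = a, carry into square.
Longitude square 9; +1 → 10, wraps to 0, carry into field.
Longitude field I = 8; +1 → 9 = J.
Latitude subsquare i = 8; +1 → 9 = j.

JE03aj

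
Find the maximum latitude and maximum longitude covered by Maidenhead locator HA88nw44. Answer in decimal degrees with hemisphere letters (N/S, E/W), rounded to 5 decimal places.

81.06250° S, 22.87500° W

Field H=7, A=0: +7·20° lon, +0·10° lat → SW at lon -40°, lat -90°.
Square 8, 8: +8·2° lon, +8·1° lat → SW at lon -24°, lat -82°.
Subsquare n=13, w=22: +13·0.0833333° lon, +22·0.0416667° lat → SW at lon -22.9167°, lat -81.0833°.
Extended square 4, 4: +4·0.00833333° lon, +4·0.00416667° lat → SW at lon -22.8833°, lat -81.0667°.
Cell spans 0.00833333° lon × 0.00416667° lat. NE corner is SW corner plus one full cell.
latitude 81.06250° S, longitude 22.87500° W.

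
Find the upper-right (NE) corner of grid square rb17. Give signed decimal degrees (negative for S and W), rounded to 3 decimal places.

-72.000, 164.000

Field R=17, B=1: +17·20° lon, +1·10° lat → SW at lon 160°, lat -80°.
Square 1, 7: +1·2° lon, +7·1° lat → SW at lon 162°, lat -73°.
Cell spans 2° lon × 1° lat. NE corner is SW corner plus one full cell.
latitude -72.000, longitude 164.000.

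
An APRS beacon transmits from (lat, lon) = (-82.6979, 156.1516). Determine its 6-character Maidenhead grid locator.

Add 180° to longitude and 90° to latitude: 336.1516, 7.3021.
Field: lon ⌊336.1516/20⌋ = 16 → Q; lat ⌊7.3021/10⌋ = 0 → A.
Square: lon ⌊16.1516/2⌋ = 8; lat ⌊7.3021/1⌋ = 7.
Subsquare: lon ⌊0.1516/0.0833333⌋ = 1 → b; lat ⌊0.3021/0.0416667⌋ = 7 → h.

QA87bh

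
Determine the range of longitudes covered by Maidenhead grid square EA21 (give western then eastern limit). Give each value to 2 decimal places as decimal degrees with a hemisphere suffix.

96.00° W, 94.00° W

Field E=4, A=0: +4·20° lon, +0·10° lat → SW at lon -100°, lat -90°.
Square 2, 1: +2·2° lon, +1·1° lat → SW at lon -96°, lat -89°.
Cell spans 2° lon × 1° lat.
west 96.00° W, east 94.00° W.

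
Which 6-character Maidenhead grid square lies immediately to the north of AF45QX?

AF46qa

Latitude subsquare x = 23; +1 → 24, wraps to 0 = a, carry into square.
Latitude square 5; +1 → 6.
The longitude characters are unchanged.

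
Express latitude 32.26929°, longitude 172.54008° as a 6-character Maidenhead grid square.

Offset from 180°W / 90°S: lon 352.5401°, lat 122.2693°.
Field: 352.5401/20 → 17 → R, 122.2693/10 → 12 → M; chars RM.
Square: 12.5401/2 → 6, 2.2693/1 → 2; chars 62.
Subsquare: 0.5401/0.0833333 → 6 → g, 0.2693/0.0416667 → 6 → g; chars gg.

RM62gg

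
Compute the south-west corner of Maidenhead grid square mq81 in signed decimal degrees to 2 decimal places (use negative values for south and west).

Field M=12, Q=16: +12·20° lon, +16·10° lat → SW at lon 60°, lat 70°.
Square 8, 1: +8·2° lon, +1·1° lat → SW at lon 76°, lat 71°.
latitude 71.00, longitude 76.00.

71.00, 76.00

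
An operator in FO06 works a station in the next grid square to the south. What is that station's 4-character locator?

Latitude square 6; −1 → 5.
The longitude characters are unchanged.

FO05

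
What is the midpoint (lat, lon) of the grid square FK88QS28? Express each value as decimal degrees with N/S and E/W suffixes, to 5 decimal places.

18.78542° N, 62.64583° W

Field F=5, K=10: +5·20° lon, +10·10° lat → SW at lon -80°, lat 10°.
Square 8, 8: +8·2° lon, +8·1° lat → SW at lon -64°, lat 18°.
Subsquare q=16, s=18: +16·0.0833333° lon, +18·0.0416667° lat → SW at lon -62.6667°, lat 18.75°.
Extended square 2, 8: +2·0.00833333° lon, +8·0.00416667° lat → SW at lon -62.65°, lat 18.7833°.
Cell spans 0.00833333° lon × 0.00416667° lat. Centre is SW corner plus half of each.
latitude 18.78542° N, longitude 62.64583° W.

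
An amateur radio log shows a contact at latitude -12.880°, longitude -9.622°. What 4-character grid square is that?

IH57

Offset from 180°W / 90°S: lon 170.38°, lat 77.12°.
Field (20°×10°, letters A–R): lon ⌊170.38/20⌋ = 8 → I; lat ⌊77.12/10⌋ = 7 → H.
Square (2°×1°, digits 0–9): lon ⌊10.38/2⌋ = 5; lat ⌊7.12/1⌋ = 7.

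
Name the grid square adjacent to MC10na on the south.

MB19nx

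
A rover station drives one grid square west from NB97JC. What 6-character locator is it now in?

NB97ic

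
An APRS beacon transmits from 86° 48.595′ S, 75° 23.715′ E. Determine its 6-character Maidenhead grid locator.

Add 180° to longitude and 90° to latitude: 255.3953, 3.1901.
Field: lon ⌊255.3953/20⌋ = 12 → M; lat ⌊3.1901/10⌋ = 0 → A.
Square: lon ⌊15.3953/2⌋ = 7; lat ⌊3.1901/1⌋ = 3.
Subsquare: lon ⌊1.3953/0.0833333⌋ = 16 → q; lat ⌊0.1901/0.0416667⌋ = 4 → e.

MA73qe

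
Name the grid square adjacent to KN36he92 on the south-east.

KN36ie01

Longitude extended square 9; +1 → 10, wraps to 0, carry into subsquare.
Longitude subsquare h = 7; +1 → 8 = i.
Latitude extended square 2; −1 → 1.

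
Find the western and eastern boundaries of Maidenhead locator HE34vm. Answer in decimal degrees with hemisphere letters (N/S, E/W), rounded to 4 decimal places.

32.2500° W, 32.1667° W

Field H=7, E=4: +7·20° lon, +4·10° lat → SW at lon -40°, lat -50°.
Square 3, 4: +3·2° lon, +4·1° lat → SW at lon -34°, lat -46°.
Subsquare v=21, m=12: +21·0.0833333° lon, +12·0.0416667° lat → SW at lon -32.25°, lat -45.5°.
Cell spans 0.0833333° lon × 0.0416667° lat.
west 32.2500° W, east 32.1667° W.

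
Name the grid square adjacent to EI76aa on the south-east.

Longitude subsquare a = 0; +1 → 1 = b.
Latitude subsquare a = 0; −1 → -1, wraps to 23 = x, carry into square.
Latitude square 6; −1 → 5.

EI75bx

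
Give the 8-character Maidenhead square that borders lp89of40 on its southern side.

LP89oe49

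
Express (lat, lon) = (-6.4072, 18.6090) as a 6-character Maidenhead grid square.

JI93ho

Offset from 180°W / 90°S: lon 198.6090°, lat 83.5928°.
Field: lon ⌊198.6090/20⌋ = 9 → J; lat ⌊83.5928/10⌋ = 8 → I.
Square: lon ⌊18.6090/2⌋ = 9; lat ⌊3.5928/1⌋ = 3.
Subsquare: lon ⌊0.6090/0.0833333⌋ = 7 → h; lat ⌊0.5928/0.0416667⌋ = 14 → o.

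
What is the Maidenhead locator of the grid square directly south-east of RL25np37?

RL25np46

Longitude extended square 3; +1 → 4.
Latitude extended square 7; −1 → 6.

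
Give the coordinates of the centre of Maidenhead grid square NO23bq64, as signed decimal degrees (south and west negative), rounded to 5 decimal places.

Field N=13, O=14: +13·20° lon, +14·10° lat → SW at lon 80°, lat 50°.
Square 2, 3: +2·2° lon, +3·1° lat → SW at lon 84°, lat 53°.
Subsquare b=1, q=16: +1·0.0833333° lon, +16·0.0416667° lat → SW at lon 84.0833°, lat 53.6667°.
Extended square 6, 4: +6·0.00833333° lon, +4·0.00416667° lat → SW at lon 84.1333°, lat 53.6833°.
Cell spans 0.00833333° lon × 0.00416667° lat. Centre is SW corner plus half of each.
latitude 53.68542, longitude 84.13750.

53.68542, 84.13750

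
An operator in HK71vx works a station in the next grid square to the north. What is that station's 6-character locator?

HK72va

Latitude subsquare x = 23; +1 → 24, wraps to 0 = a, carry into square.
Latitude square 1; +1 → 2.
The longitude characters are unchanged.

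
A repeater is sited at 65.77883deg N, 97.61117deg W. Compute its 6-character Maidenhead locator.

Shift to the Maidenhead origin (180°W, 90°S): lon 82.3888, lat 155.7788.
Field: 82.3888/20 → 4 → E, 155.7788/10 → 15 → P; chars EP.
Square: 2.3888/2 → 1, 5.7788/1 → 5; chars 15.
Subsquare: 0.3888/0.0833333 → 4 → e, 0.7788/0.0416667 → 18 → s; chars es.

EP15es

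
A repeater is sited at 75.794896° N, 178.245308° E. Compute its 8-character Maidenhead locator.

RQ95ct90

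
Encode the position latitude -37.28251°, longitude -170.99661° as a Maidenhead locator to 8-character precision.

AF42mr02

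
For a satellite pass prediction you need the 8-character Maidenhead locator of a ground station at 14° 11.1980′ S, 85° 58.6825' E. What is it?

NH25xt75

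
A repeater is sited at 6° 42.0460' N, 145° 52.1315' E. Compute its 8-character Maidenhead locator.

QJ26wq48

Add 180° to longitude and 90° to latitude: 325.86886, 96.70077.
Field: 325.86886/20 → 16 → Q, 96.70077/10 → 9 → J; chars QJ.
Square: 5.86886/2 → 2, 6.70077/1 → 6; chars 26.
Subsquare: 1.86886/0.0833333 → 22 → w, 0.70077/0.0416667 → 16 → q; chars wq.
Extended square: 0.03552/0.00833333 → 4, 0.03410/0.00416667 → 8; chars 48.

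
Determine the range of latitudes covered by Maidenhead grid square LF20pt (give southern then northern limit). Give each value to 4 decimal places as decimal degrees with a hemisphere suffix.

39.2083° S, 39.1667° S

Field L=11, F=5: +11·20° lon, +5·10° lat → SW at lon 40°, lat -40°.
Square 2, 0: +2·2° lon, +0·1° lat → SW at lon 44°, lat -40°.
Subsquare p=15, t=19: +15·0.0833333° lon, +19·0.0416667° lat → SW at lon 45.25°, lat -39.2083°.
Cell spans 0.0833333° lon × 0.0416667° lat.
south 39.2083° S, north 39.1667° S.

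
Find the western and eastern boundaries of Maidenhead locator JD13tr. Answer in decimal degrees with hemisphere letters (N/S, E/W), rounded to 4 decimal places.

3.5833° E, 3.6667° E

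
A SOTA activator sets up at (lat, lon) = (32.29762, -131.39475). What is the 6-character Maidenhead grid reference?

CM42hh

Offset from 180°W / 90°S: lon 48.6053°, lat 122.2976°.
Field: 48.6053/20 → 2 → C, 122.2976/10 → 12 → M; chars CM.
Square: 8.6053/2 → 4, 2.2976/1 → 2; chars 42.
Subsquare: 0.6053/0.0833333 → 7 → h, 0.2976/0.0416667 → 7 → h; chars hh.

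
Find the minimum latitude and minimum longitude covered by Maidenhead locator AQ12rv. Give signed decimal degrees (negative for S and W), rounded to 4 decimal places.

72.8750, -176.5833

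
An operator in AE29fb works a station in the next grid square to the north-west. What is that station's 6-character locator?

AE29ec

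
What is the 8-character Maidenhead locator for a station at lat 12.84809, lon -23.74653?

Add 180° to longitude and 90° to latitude: 156.25347, 102.84809.
Field (20°×10°, letters A–R): lon ⌊156.25347/20⌋ = 7 → H; lat ⌊102.84809/10⌋ = 10 → K.
Square (2°×1°, digits 0–9): lon ⌊16.25347/2⌋ = 8; lat ⌊2.84809/1⌋ = 2.
Subsquare (5′×2.5′, letters a–x): lon ⌊0.25347/0.0833333⌋ = 3 → d; lat ⌊0.84809/0.0416667⌋ = 20 → u.
Extended square (30″×15″, digits 0–9): lon ⌊0.00347/0.00833333⌋ = 0; lat ⌊0.01476/0.00416667⌋ = 3.

HK82du03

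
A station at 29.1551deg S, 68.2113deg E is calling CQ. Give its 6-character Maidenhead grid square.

Add 180° to longitude and 90° to latitude: 248.2113, 60.8449.
Field: lon ⌊248.2113/20⌋ = 12 → M; lat ⌊60.8449/10⌋ = 6 → G.
Square: lon ⌊8.2113/2⌋ = 4; lat ⌊0.8449/1⌋ = 0.
Subsquare: lon ⌊0.2113/0.0833333⌋ = 2 → c; lat ⌊0.8449/0.0416667⌋ = 20 → u.

MG40cu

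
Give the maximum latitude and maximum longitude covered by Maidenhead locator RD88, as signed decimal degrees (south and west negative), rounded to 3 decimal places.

-51.000, 178.000

Field R=17, D=3: +17·20° lon, +3·10° lat → SW at lon 160°, lat -60°.
Square 8, 8: +8·2° lon, +8·1° lat → SW at lon 176°, lat -52°.
Cell spans 2° lon × 1° lat. NE corner is SW corner plus one full cell.
latitude -51.000, longitude 178.000.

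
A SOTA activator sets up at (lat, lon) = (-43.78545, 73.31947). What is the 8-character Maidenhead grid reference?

ME66pf81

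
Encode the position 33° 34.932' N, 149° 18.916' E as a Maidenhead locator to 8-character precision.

QM43pn79

Offset from 180°W / 90°S: lon 329.31527°, lat 123.58220°.
Field: lon ⌊329.31527/20⌋ = 16 → Q; lat ⌊123.58220/10⌋ = 12 → M.
Square: lon ⌊9.31527/2⌋ = 4; lat ⌊3.58220/1⌋ = 3.
Subsquare: lon ⌊1.31527/0.0833333⌋ = 15 → p; lat ⌊0.58220/0.0416667⌋ = 13 → n.
Extended square: lon ⌊0.06527/0.00833333⌋ = 7; lat ⌊0.04053/0.00416667⌋ = 9.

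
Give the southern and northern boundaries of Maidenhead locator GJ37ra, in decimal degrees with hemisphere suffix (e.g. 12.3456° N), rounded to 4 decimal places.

7.0000° N, 7.0417° N

Field G=6, J=9: +6·20° lon, +9·10° lat → SW at lon -60°, lat 0°.
Square 3, 7: +3·2° lon, +7·1° lat → SW at lon -54°, lat 7°.
Subsquare r=17, a=0: +17·0.0833333° lon, +0·0.0416667° lat → SW at lon -52.5833°, lat 7°.
Cell spans 0.0833333° lon × 0.0416667° lat.
south 7.0000° N, north 7.0417° N.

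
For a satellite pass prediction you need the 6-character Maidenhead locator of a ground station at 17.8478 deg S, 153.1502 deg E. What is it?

QH62nd

Shift to the Maidenhead origin (180°W, 90°S): lon 333.1502, lat 72.1522.
Field: lon ⌊333.1502/20⌋ = 16 → Q; lat ⌊72.1522/10⌋ = 7 → H.
Square: lon ⌊13.1502/2⌋ = 6; lat ⌊2.1522/1⌋ = 2.
Subsquare: lon ⌊1.1502/0.0833333⌋ = 13 → n; lat ⌊0.1522/0.0416667⌋ = 3 → d.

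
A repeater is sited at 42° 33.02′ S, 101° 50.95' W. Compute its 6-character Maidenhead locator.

DE97bk

Offset from 180°W / 90°S: lon 78.1508°, lat 47.4497°.
Field: lon ⌊78.1508/20⌋ = 3 → D; lat ⌊47.4497/10⌋ = 4 → E.
Square: lon ⌊18.1508/2⌋ = 9; lat ⌊7.4497/1⌋ = 7.
Subsquare: lon ⌊0.1508/0.0833333⌋ = 1 → b; lat ⌊0.4497/0.0416667⌋ = 10 → k.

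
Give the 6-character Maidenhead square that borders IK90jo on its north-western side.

Longitude subsquare j = 9; −1 → 8 = i.
Latitude subsquare o = 14; +1 → 15 = p.

IK90ip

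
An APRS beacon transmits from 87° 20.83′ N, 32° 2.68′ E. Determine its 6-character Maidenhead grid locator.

KR67ai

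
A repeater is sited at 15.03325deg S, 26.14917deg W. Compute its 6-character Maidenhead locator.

HH64wx

Add 180° to longitude and 90° to latitude: 153.8508, 74.9668.
Field: lon ⌊153.8508/20⌋ = 7 → H; lat ⌊74.9668/10⌋ = 7 → H.
Square: lon ⌊13.8508/2⌋ = 6; lat ⌊4.9668/1⌋ = 4.
Subsquare: lon ⌊1.8508/0.0833333⌋ = 22 → w; lat ⌊0.9668/0.0416667⌋ = 23 → x.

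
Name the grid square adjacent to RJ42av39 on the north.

RJ42aw30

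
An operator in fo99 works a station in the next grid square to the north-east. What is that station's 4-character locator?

GP00

Longitude square 9; +1 → 10, wraps to 0, carry into field.
Longitude field F = 5; +1 → 6 = G.
Latitude square 9; +1 → 10, wraps to 0, carry into field.
Latitude field O = 14; +1 → 15 = P.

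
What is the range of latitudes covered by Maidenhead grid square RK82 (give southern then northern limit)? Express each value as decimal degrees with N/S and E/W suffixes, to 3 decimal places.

12.000° N, 13.000° N

Field R=17, K=10: +17·20° lon, +10·10° lat → SW at lon 160°, lat 10°.
Square 8, 2: +8·2° lon, +2·1° lat → SW at lon 176°, lat 12°.
Cell spans 2° lon × 1° lat.
south 12.000° N, north 13.000° N.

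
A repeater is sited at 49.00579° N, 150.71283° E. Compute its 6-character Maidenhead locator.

QN59ia

Shift to the Maidenhead origin (180°W, 90°S): lon 330.7128, lat 139.0058.
Field: lon ⌊330.7128/20⌋ = 16 → Q; lat ⌊139.0058/10⌋ = 13 → N.
Square: lon ⌊10.7128/2⌋ = 5; lat ⌊9.0058/1⌋ = 9.
Subsquare: lon ⌊0.7128/0.0833333⌋ = 8 → i; lat ⌊0.0058/0.0416667⌋ = 0 → a.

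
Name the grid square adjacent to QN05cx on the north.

QN06ca

Latitude subsquare x = 23; +1 → 24, wraps to 0 = a, carry into square.
Latitude square 5; +1 → 6.
The longitude characters are unchanged.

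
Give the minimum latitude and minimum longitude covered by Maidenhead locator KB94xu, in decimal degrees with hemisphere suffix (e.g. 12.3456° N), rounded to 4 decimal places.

75.1667° S, 39.9167° E

Field K=10, B=1: +10·20° lon, +1·10° lat → SW at lon 20°, lat -80°.
Square 9, 4: +9·2° lon, +4·1° lat → SW at lon 38°, lat -76°.
Subsquare x=23, u=20: +23·0.0833333° lon, +20·0.0416667° lat → SW at lon 39.9167°, lat -75.1667°.
latitude 75.1667° S, longitude 39.9167° E.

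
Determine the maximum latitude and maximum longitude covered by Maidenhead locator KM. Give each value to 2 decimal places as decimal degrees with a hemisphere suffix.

40.00° N, 40.00° E

Field K=10, M=12: +10·20° lon, +12·10° lat → SW at lon 20°, lat 30°.
Cell spans 20° lon × 10° lat. NE corner is SW corner plus one full cell.
latitude 40.00° N, longitude 40.00° E.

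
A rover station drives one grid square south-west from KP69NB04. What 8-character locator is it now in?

Longitude extended square 0; −1 → -1, wraps to 9, carry into subsquare.
Longitude subsquare n = 13; −1 → 12 = m.
Latitude extended square 4; −1 → 3.

KP69mb93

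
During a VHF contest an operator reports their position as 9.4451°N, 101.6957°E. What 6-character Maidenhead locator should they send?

OJ09uk

Offset from 180°W / 90°S: lon 281.6957°, lat 99.4451°.
Field: 281.6957/20 → 14 → O, 99.4451/10 → 9 → J; chars OJ.
Square: 1.6957/2 → 0, 9.4451/1 → 9; chars 09.
Subsquare: 1.6957/0.0833333 → 20 → u, 0.4451/0.0416667 → 10 → k; chars uk.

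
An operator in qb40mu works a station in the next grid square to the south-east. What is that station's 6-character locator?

QB40nt

Longitude subsquare m = 12; +1 → 13 = n.
Latitude subsquare u = 20; −1 → 19 = t.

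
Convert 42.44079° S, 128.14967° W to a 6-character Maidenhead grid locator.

CE57wn

Add 180° to longitude and 90° to latitude: 51.8503, 47.5592.
Field: 51.8503/20 → 2 → C, 47.5592/10 → 4 → E; chars CE.
Square: 11.8503/2 → 5, 7.5592/1 → 7; chars 57.
Subsquare: 1.8503/0.0833333 → 22 → w, 0.5592/0.0416667 → 13 → n; chars wn.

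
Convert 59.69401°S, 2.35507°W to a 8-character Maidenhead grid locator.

Shift to the Maidenhead origin (180°W, 90°S): lon 177.64493, lat 30.30599.
Field: 177.64493/20 → 8 → I, 30.30599/10 → 3 → D; chars ID.
Square: 17.64493/2 → 8, 0.30599/1 → 0; chars 80.
Subsquare: 1.64493/0.0833333 → 19 → t, 0.30599/0.0416667 → 7 → h; chars th.
Extended square: 0.06160/0.00833333 → 7, 0.01432/0.00416667 → 3; chars 73.

ID80th73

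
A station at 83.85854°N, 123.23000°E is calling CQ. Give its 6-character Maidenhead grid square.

PR13ou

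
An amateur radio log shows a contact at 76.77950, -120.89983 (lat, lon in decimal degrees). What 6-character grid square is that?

Shift to the Maidenhead origin (180°W, 90°S): lon 59.1002, lat 166.7795.
Field: lon ⌊59.1002/20⌋ = 2 → C; lat ⌊166.7795/10⌋ = 16 → Q.
Square: lon ⌊19.1002/2⌋ = 9; lat ⌊6.7795/1⌋ = 6.
Subsquare: lon ⌊1.1002/0.0833333⌋ = 13 → n; lat ⌊0.7795/0.0416667⌋ = 18 → s.

CQ96ns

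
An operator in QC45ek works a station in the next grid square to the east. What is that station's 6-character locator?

QC45fk

Longitude subsquare e = 4; +1 → 5 = f.
The latitude characters are unchanged.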